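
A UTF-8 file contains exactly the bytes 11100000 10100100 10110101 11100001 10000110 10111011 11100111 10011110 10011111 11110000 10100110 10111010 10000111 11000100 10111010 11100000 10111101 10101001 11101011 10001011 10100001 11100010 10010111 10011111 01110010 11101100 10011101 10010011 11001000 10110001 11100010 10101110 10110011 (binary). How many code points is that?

12

Byte at offset 0: 0xE0 = 11100000 → 3-byte char (#1). Advance 3.
Byte at offset 3: 0xE1 = 11100001 → 3-byte char (#2). Advance 3.
Byte at offset 6: 0xE7 = 11100111 → 3-byte char (#3). Advance 3.
Byte at offset 9: 0xF0 = 11110000 → 4-byte char (#4). Advance 4.
Byte at offset 13: 0xC4 = 11000100 → 2-byte char (#5). Advance 2.
Byte at offset 15: 0xE0 = 11100000 → 3-byte char (#6). Advance 3.
Byte at offset 18: 0xEB = 11101011 → 3-byte char (#7). Advance 3.
Byte at offset 21: 0xE2 = 11100010 → 3-byte char (#8). Advance 3.
Byte at offset 24: 0x72 = 01110010 → 1-byte char (#9). Advance 1.
Byte at offset 25: 0xEC = 11101100 → 3-byte char (#10). Advance 3.
Byte at offset 28: 0xC8 = 11001000 → 2-byte char (#11). Advance 2.
Byte at offset 30: 0xE2 = 11100010 → 3-byte char (#12). Advance 3.
Reached end at offset 33 after 12 code points.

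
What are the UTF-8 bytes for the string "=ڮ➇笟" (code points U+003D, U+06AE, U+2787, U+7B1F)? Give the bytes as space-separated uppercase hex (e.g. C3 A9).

U+003D: 1-byte form → 3D.
U+06AE: 2-byte form → DA AE.
U+2787: 3-byte form → E2 9E 87.
U+7B1F: 3-byte form → E7 AC 9F.
Concatenated (9 bytes): 3D DA AE E2 9E 87 E7 AC 9F.

3D DA AE E2 9E 87 E7 AC 9F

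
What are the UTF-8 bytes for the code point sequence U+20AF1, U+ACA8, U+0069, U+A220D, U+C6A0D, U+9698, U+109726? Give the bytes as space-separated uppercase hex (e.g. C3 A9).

F0 A0 AB B1 EA B2 A8 69 F2 A2 88 8D F3 86 A8 8D E9 9A 98 F4 89 9C A6

U+20AF1: 4-byte form → F0 A0 AB B1.
U+ACA8: 3-byte form → EA B2 A8.
U+0069: 1-byte form → 69.
U+A220D: 4-byte form → F2 A2 88 8D.
U+C6A0D: 4-byte form → F3 86 A8 8D.
U+9698: 3-byte form → E9 9A 98.
U+109726: 4-byte form → F4 89 9C A6.
Concatenated (23 bytes): F0 A0 AB B1 EA B2 A8 69 F2 A2 88 8D F3 86 A8 8D E9 9A 98 F4 89 9C A6.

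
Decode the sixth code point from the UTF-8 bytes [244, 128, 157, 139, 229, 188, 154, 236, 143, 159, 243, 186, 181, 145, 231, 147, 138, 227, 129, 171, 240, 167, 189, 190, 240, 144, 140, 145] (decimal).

Offset 0: leading byte 0xF4 = 11110100 → 4-byte char #1 = F4 80 9D 8B.
Offset 4: leading byte 0xE5 = 11100101 → 3-byte char #2 = E5 BC 9A.
Offset 7: leading byte 0xEC = 11101100 → 3-byte char #3 = EC 8F 9F.
Offset 10: leading byte 0xF3 = 11110011 → 4-byte char #4 = F3 BA B5 91.
Offset 14: leading byte 0xE7 = 11100111 → 3-byte char #5 = E7 93 8A.
Offset 17: leading byte 0xE3 = 11100011 → 3-byte char #6 = E3 81 AB.
Leading byte 0xE3 = 11100011 matches 1110xxxx → 3-byte sequence.
Byte 1: 0xE3 = 11100011, payload 0011 (4 bits).
Byte 2: 0x81 = 10000001 (10xxxxxx ✓), payload 000001.
Byte 3: 0xAB = 10101011 (10xxxxxx ✓), payload 101011.
Concatenate: 0011000001101011 = 0x306B (16 bits → U+306B).

U+306B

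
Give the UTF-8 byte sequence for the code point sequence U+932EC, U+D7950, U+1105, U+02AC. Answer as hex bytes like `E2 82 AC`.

F2 93 8B AC F3 97 A5 90 E1 84 85 CA AC

U+932EC: 4-byte form → F2 93 8B AC.
U+D7950: 4-byte form → F3 97 A5 90.
U+1105: 3-byte form → E1 84 85.
U+02AC: 2-byte form → CA AC.
Concatenated (13 bytes): F2 93 8B AC F3 97 A5 90 E1 84 85 CA AC.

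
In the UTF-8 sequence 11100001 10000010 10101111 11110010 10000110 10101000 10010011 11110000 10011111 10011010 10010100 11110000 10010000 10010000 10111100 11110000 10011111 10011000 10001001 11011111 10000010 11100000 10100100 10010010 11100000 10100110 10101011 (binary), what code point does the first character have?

Offset 0: leading byte 0xE1 = 11100001 → 3-byte char #1 = E1 82 AF.
Leading byte 0xE1 = 11100001 matches 1110xxxx → 3-byte sequence.
Byte 1: 0xE1 = 11100001, payload 0001 (4 bits).
Byte 2: 0x82 = 10000010 (10xxxxxx ✓), payload 000010.
Byte 3: 0xAF = 10101111 (10xxxxxx ✓), payload 101111.
Concatenate: 0001000010101111 = 0x10AF (16 bits → U+10AF).

U+10AF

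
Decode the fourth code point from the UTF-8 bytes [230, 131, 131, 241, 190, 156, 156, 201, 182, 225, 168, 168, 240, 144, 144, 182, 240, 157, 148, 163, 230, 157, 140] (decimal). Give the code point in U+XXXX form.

Offset 0: leading byte 0xE6 = 11100110 → 3-byte char #1 = E6 83 83.
Offset 3: leading byte 0xF1 = 11110001 → 4-byte char #2 = F1 BE 9C 9C.
Offset 7: leading byte 0xC9 = 11001001 → 2-byte char #3 = C9 B6.
Offset 9: leading byte 0xE1 = 11100001 → 3-byte char #4 = E1 A8 A8.
Leading byte 0xE1 = 11100001 matches 1110xxxx → 3-byte sequence.
Byte 1: 0xE1 = 11100001, payload 0001 (4 bits).
Byte 2: 0xA8 = 10101000 (10xxxxxx ✓), payload 101000.
Byte 3: 0xA8 = 10101000 (10xxxxxx ✓), payload 101000.
Concatenate: 0001101000101000 = 0x1A28 (16 bits → U+1A28).

U+1A28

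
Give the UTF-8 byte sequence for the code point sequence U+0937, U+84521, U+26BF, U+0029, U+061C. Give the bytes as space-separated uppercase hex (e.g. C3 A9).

E0 A4 B7 F2 84 94 A1 E2 9A BF 29 D8 9C

U+0937: 3-byte form → E0 A4 B7.
U+84521: 4-byte form → F2 84 94 A1.
U+26BF: 3-byte form → E2 9A BF.
U+0029: 1-byte form → 29.
U+061C: 2-byte form → D8 9C.
Concatenated (13 bytes): E0 A4 B7 F2 84 94 A1 E2 9A BF 29 D8 9C.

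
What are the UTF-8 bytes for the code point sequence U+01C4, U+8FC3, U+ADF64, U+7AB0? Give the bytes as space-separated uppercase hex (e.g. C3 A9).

U+01C4: 2-byte form → C7 84.
U+8FC3: 3-byte form → E8 BF 83.
U+ADF64: 4-byte form → F2 AD BD A4.
U+7AB0: 3-byte form → E7 AA B0.
Concatenated (12 bytes): C7 84 E8 BF 83 F2 AD BD A4 E7 AA B0.

C7 84 E8 BF 83 F2 AD BD A4 E7 AA B0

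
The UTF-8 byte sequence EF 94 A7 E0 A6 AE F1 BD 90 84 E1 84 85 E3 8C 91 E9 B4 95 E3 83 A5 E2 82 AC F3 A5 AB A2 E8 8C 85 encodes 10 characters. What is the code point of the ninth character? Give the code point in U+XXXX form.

Offset 0: leading byte 0xEF = 11101111 → 3-byte char #1 = EF 94 A7.
Offset 3: leading byte 0xE0 = 11100000 → 3-byte char #2 = E0 A6 AE.
Offset 6: leading byte 0xF1 = 11110001 → 4-byte char #3 = F1 BD 90 84.
Offset 10: leading byte 0xE1 = 11100001 → 3-byte char #4 = E1 84 85.
Offset 13: leading byte 0xE3 = 11100011 → 3-byte char #5 = E3 8C 91.
Offset 16: leading byte 0xE9 = 11101001 → 3-byte char #6 = E9 B4 95.
Offset 19: leading byte 0xE3 = 11100011 → 3-byte char #7 = E3 83 A5.
Offset 22: leading byte 0xE2 = 11100010 → 3-byte char #8 = E2 82 AC.
Offset 25: leading byte 0xF3 = 11110011 → 4-byte char #9 = F3 A5 AB A2.
Leading byte 0xF3 = 11110011 matches 11110xxx → 4-byte sequence.
Byte 1: 0xF3 = 11110011, payload 011 (3 bits).
Byte 2: 0xA5 = 10100101 (10xxxxxx ✓), payload 100101.
Byte 3: 0xAB = 10101011 (10xxxxxx ✓), payload 101011.
Byte 4: 0xA2 = 10100010 (10xxxxxx ✓), payload 100010.
Concatenate: 011100101101011100010 = 0xE5AE2 (21 bits → U+E5AE2).

U+E5AE2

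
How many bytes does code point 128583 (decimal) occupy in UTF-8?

4

U+1F647 = 0x1F647. UTF-8 uses 1 byte below 0x80, 2 below 0x800, 3 below 0x10000, 4 up to 0x10FFFF. 0x1F647 is in U+10000–U+10FFFF → 4 bytes.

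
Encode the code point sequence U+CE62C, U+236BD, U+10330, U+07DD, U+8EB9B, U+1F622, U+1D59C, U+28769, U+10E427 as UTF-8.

F3 8E 98 AC F0 A3 9A BD F0 90 8C B0 DF 9D F2 8E AE 9B F0 9F 98 A2 F0 9D 96 9C F0 A8 9D A9 F4 8E 90 A7

U+CE62C: 4-byte form → F3 8E 98 AC.
U+236BD: 4-byte form → F0 A3 9A BD.
U+10330: 4-byte form → F0 90 8C B0.
U+07DD: 2-byte form → DF 9D.
U+8EB9B: 4-byte form → F2 8E AE 9B.
U+1F622: 4-byte form → F0 9F 98 A2.
U+1D59C: 4-byte form → F0 9D 96 9C.
U+28769: 4-byte form → F0 A8 9D A9.
U+10E427: 4-byte form → F4 8E 90 A7.
Concatenated (34 bytes): F3 8E 98 AC F0 A3 9A BD F0 90 8C B0 DF 9D F2 8E AE 9B F0 9F 98 A2 F0 9D 96 9C F0 A8 9D A9 F4 8E 90 A7.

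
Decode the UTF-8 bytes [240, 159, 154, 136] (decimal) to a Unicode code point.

U+1F688

Leading byte 0xF0 = 11110000 matches 11110xxx → 4-byte sequence.
Byte 1: 0xF0 = 11110000, payload 000 (3 bits).
Byte 2: 0x9F = 10011111 (10xxxxxx ✓), payload 011111.
Byte 3: 0x9A = 10011010 (10xxxxxx ✓), payload 011010.
Byte 4: 0x88 = 10001000 (10xxxxxx ✓), payload 001000.
Concatenate: 000011111011010001000 = 0x1F688 (21 bits → U+1F688).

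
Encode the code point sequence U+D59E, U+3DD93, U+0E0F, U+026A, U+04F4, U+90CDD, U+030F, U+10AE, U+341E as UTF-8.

ED 96 9E F0 BD B6 93 E0 B8 8F C9 AA D3 B4 F2 90 B3 9D CC 8F E1 82 AE E3 90 9E

U+D59E: 3-byte form → ED 96 9E.
U+3DD93: 4-byte form → F0 BD B6 93.
U+0E0F: 3-byte form → E0 B8 8F.
U+026A: 2-byte form → C9 AA.
U+04F4: 2-byte form → D3 B4.
U+90CDD: 4-byte form → F2 90 B3 9D.
U+030F: 2-byte form → CC 8F.
U+10AE: 3-byte form → E1 82 AE.
U+341E: 3-byte form → E3 90 9E.
Concatenated (26 bytes): ED 96 9E F0 BD B6 93 E0 B8 8F C9 AA D3 B4 F2 90 B3 9D CC 8F E1 82 AE E3 90 9E.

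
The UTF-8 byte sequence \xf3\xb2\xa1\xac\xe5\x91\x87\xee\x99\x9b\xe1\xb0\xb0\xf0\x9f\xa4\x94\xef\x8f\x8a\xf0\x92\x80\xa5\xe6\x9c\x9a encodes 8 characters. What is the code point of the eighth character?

Offset 0: leading byte 0xF3 = 11110011 → 4-byte char #1 = F3 B2 A1 AC.
Offset 4: leading byte 0xE5 = 11100101 → 3-byte char #2 = E5 91 87.
Offset 7: leading byte 0xEE = 11101110 → 3-byte char #3 = EE 99 9B.
Offset 10: leading byte 0xE1 = 11100001 → 3-byte char #4 = E1 B0 B0.
Offset 13: leading byte 0xF0 = 11110000 → 4-byte char #5 = F0 9F A4 94.
Offset 17: leading byte 0xEF = 11101111 → 3-byte char #6 = EF 8F 8A.
Offset 20: leading byte 0xF0 = 11110000 → 4-byte char #7 = F0 92 80 A5.
Offset 24: leading byte 0xE6 = 11100110 → 3-byte char #8 = E6 9C 9A.
Leading byte 0xE6 = 11100110 matches 1110xxxx → 3-byte sequence.
Byte 1: 0xE6 = 11100110, payload 0110 (4 bits).
Byte 2: 0x9C = 10011100 (10xxxxxx ✓), payload 011100.
Byte 3: 0x9A = 10011010 (10xxxxxx ✓), payload 011010.
Concatenate: 0110011100011010 = 0x671A (16 bits → U+671A).

U+671A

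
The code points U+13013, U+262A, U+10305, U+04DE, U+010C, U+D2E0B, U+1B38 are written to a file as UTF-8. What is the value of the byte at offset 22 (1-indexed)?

0xB8

1-indexed offset 22 is 0-indexed offset 21.
U+13013 → 4-byte form F0 93 80 93 at offsets 0–3.
U+262A → 3-byte form E2 98 AA at offsets 4–6.
U+10305 → 4-byte form F0 90 8C 85 at offsets 7–10.
U+04DE → 2-byte form D3 9E at offsets 11–12.
U+010C → 2-byte form C4 8C at offsets 13–14.
U+D2E0B → 4-byte form F3 92 B8 8B at offsets 15–18.
U+1B38 → 3-byte form E1 AC B8 at offsets 19–21.
Offset 21 falls in char 7's range; it's byte 3 of E1 AC B8 = 0xB8.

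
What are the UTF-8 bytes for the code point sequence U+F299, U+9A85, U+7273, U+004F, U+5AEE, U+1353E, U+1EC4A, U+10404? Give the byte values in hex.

U+F299: 3-byte form → EF 8A 99.
U+9A85: 3-byte form → E9 AA 85.
U+7273: 3-byte form → E7 89 B3.
U+004F: 1-byte form → 4F.
U+5AEE: 3-byte form → E5 AB AE.
U+1353E: 4-byte form → F0 93 94 BE.
U+1EC4A: 4-byte form → F0 9E B1 8A.
U+10404: 4-byte form → F0 90 90 84.
Concatenated (25 bytes): EF 8A 99 E9 AA 85 E7 89 B3 4F E5 AB AE F0 93 94 BE F0 9E B1 8A F0 90 90 84.

EF 8A 99 E9 AA 85 E7 89 B3 4F E5 AB AE F0 93 94 BE F0 9E B1 8A F0 90 90 84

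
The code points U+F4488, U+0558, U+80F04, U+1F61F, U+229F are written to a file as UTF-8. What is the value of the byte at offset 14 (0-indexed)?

U+F4488 → 4-byte form F3 B4 92 88 at offsets 0–3.
U+0558 → 2-byte form D5 98 at offsets 4–5.
U+80F04 → 4-byte form F2 80 BC 84 at offsets 6–9.
U+1F61F → 4-byte form F0 9F 98 9F at offsets 10–13.
U+229F → 3-byte form E2 8A 9F at offsets 14–16.
Offset 14 falls in char 5's range; it's byte 1 of E2 8A 9F = 0xE2.

0xE2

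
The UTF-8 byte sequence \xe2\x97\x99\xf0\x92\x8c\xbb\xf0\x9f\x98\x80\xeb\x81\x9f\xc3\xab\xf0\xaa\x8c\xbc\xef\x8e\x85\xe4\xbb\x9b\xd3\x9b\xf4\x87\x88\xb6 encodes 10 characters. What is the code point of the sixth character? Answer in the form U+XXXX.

U+2A33C

Offset 0: leading byte 0xE2 = 11100010 → 3-byte char #1 = E2 97 99.
Offset 3: leading byte 0xF0 = 11110000 → 4-byte char #2 = F0 92 8C BB.
Offset 7: leading byte 0xF0 = 11110000 → 4-byte char #3 = F0 9F 98 80.
Offset 11: leading byte 0xEB = 11101011 → 3-byte char #4 = EB 81 9F.
Offset 14: leading byte 0xC3 = 11000011 → 2-byte char #5 = C3 AB.
Offset 16: leading byte 0xF0 = 11110000 → 4-byte char #6 = F0 AA 8C BC.
Leading byte 0xF0 = 11110000 matches 11110xxx → 4-byte sequence.
Byte 1: 0xF0 = 11110000, payload 000 (3 bits).
Byte 2: 0xAA = 10101010 (10xxxxxx ✓), payload 101010.
Byte 3: 0x8C = 10001100 (10xxxxxx ✓), payload 001100.
Byte 4: 0xBC = 10111100 (10xxxxxx ✓), payload 111100.
Concatenate: 000101010001100111100 = 0x2A33C (21 bits → U+2A33C).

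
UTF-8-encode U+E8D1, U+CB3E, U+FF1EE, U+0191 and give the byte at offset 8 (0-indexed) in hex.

0x87

U+E8D1 → 3-byte form EE A3 91 at offsets 0–2.
U+CB3E → 3-byte form EC AC BE at offsets 3–5.
U+FF1EE → 4-byte form F3 BF 87 AE at offsets 6–9.
Offset 8 falls in char 3's range; it's byte 3 of F3 BF 87 AE = 0x87.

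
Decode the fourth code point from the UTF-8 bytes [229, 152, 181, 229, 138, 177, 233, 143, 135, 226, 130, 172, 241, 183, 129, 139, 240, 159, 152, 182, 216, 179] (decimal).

Offset 0: leading byte 0xE5 = 11100101 → 3-byte char #1 = E5 98 B5.
Offset 3: leading byte 0xE5 = 11100101 → 3-byte char #2 = E5 8A B1.
Offset 6: leading byte 0xE9 = 11101001 → 3-byte char #3 = E9 8F 87.
Offset 9: leading byte 0xE2 = 11100010 → 3-byte char #4 = E2 82 AC.
Leading byte 0xE2 = 11100010 matches 1110xxxx → 3-byte sequence.
Byte 1: 0xE2 = 11100010, payload 0010 (4 bits).
Byte 2: 0x82 = 10000010 (10xxxxxx ✓), payload 000010.
Byte 3: 0xAC = 10101100 (10xxxxxx ✓), payload 101100.
Concatenate: 0010000010101100 = 0x20AC (16 bits → U+20AC).

U+20AC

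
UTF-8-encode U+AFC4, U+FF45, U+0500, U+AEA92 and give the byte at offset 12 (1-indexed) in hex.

0x92

1-indexed offset 12 is 0-indexed offset 11.
U+AFC4 → 3-byte form EA BF 84 at offsets 0–2.
U+FF45 → 3-byte form EF BD 85 at offsets 3–5.
U+0500 → 2-byte form D4 80 at offsets 6–7.
U+AEA92 → 4-byte form F2 AE AA 92 at offsets 8–11.
Offset 11 falls in char 4's range; it's byte 4 of F2 AE AA 92 = 0x92.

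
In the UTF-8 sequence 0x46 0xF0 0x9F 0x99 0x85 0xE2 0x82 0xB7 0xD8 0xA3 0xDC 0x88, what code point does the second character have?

Offset 0: leading byte 0x46 = 01000110 → 1-byte char #1 = 46.
Offset 1: leading byte 0xF0 = 11110000 → 4-byte char #2 = F0 9F 99 85.
Leading byte 0xF0 = 11110000 matches 11110xxx → 4-byte sequence.
Byte 1: 0xF0 = 11110000, payload 000 (3 bits).
Byte 2: 0x9F = 10011111 (10xxxxxx ✓), payload 011111.
Byte 3: 0x99 = 10011001 (10xxxxxx ✓), payload 011001.
Byte 4: 0x85 = 10000101 (10xxxxxx ✓), payload 000101.
Concatenate: 000011111011001000101 = 0x1F645 (21 bits → U+1F645).

U+1F645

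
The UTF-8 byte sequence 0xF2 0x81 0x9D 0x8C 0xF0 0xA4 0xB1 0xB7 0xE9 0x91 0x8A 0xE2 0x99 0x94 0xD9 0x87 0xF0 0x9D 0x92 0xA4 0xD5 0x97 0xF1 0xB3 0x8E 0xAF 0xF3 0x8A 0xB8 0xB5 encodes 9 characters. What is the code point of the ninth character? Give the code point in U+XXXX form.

U+CAE35

Offset 0: leading byte 0xF2 = 11110010 → 4-byte char #1 = F2 81 9D 8C.
Offset 4: leading byte 0xF0 = 11110000 → 4-byte char #2 = F0 A4 B1 B7.
Offset 8: leading byte 0xE9 = 11101001 → 3-byte char #3 = E9 91 8A.
Offset 11: leading byte 0xE2 = 11100010 → 3-byte char #4 = E2 99 94.
Offset 14: leading byte 0xD9 = 11011001 → 2-byte char #5 = D9 87.
Offset 16: leading byte 0xF0 = 11110000 → 4-byte char #6 = F0 9D 92 A4.
Offset 20: leading byte 0xD5 = 11010101 → 2-byte char #7 = D5 97.
Offset 22: leading byte 0xF1 = 11110001 → 4-byte char #8 = F1 B3 8E AF.
Offset 26: leading byte 0xF3 = 11110011 → 4-byte char #9 = F3 8A B8 B5.
Leading byte 0xF3 = 11110011 matches 11110xxx → 4-byte sequence.
Byte 1: 0xF3 = 11110011, payload 011 (3 bits).
Byte 2: 0x8A = 10001010 (10xxxxxx ✓), payload 001010.
Byte 3: 0xB8 = 10111000 (10xxxxxx ✓), payload 111000.
Byte 4: 0xB5 = 10110101 (10xxxxxx ✓), payload 110101.
Concatenate: 011001010111000110101 = 0xCAE35 (21 bits → U+CAE35).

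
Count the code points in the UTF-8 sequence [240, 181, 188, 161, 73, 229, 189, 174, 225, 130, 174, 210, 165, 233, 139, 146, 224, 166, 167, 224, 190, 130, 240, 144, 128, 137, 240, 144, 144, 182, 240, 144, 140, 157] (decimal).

Byte at offset 0: 0xF0 = 11110000 → 4-byte char (#1). Advance 4.
Byte at offset 4: 0x49 = 01001001 → 1-byte char (#2). Advance 1.
Byte at offset 5: 0xE5 = 11100101 → 3-byte char (#3). Advance 3.
Byte at offset 8: 0xE1 = 11100001 → 3-byte char (#4). Advance 3.
Byte at offset 11: 0xD2 = 11010010 → 2-byte char (#5). Advance 2.
Byte at offset 13: 0xE9 = 11101001 → 3-byte char (#6). Advance 3.
Byte at offset 16: 0xE0 = 11100000 → 3-byte char (#7). Advance 3.
Byte at offset 19: 0xE0 = 11100000 → 3-byte char (#8). Advance 3.
Byte at offset 22: 0xF0 = 11110000 → 4-byte char (#9). Advance 4.
Byte at offset 26: 0xF0 = 11110000 → 4-byte char (#10). Advance 4.
Byte at offset 30: 0xF0 = 11110000 → 4-byte char (#11). Advance 4.
Reached end at offset 34 after 11 code points.

11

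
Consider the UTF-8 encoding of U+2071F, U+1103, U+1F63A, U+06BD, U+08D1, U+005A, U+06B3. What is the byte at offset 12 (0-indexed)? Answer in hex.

0xBD

U+2071F → 4-byte form F0 A0 9C 9F at offsets 0–3.
U+1103 → 3-byte form E1 84 83 at offsets 4–6.
U+1F63A → 4-byte form F0 9F 98 BA at offsets 7–10.
U+06BD → 2-byte form DA BD at offsets 11–12.
Offset 12 falls in char 4's range; it's byte 2 of DA BD = 0xBD.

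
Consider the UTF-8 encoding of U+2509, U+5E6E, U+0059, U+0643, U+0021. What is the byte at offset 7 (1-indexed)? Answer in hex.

0x59

1-indexed offset 7 is 0-indexed offset 6.
U+2509 → 3-byte form E2 94 89 at offsets 0–2.
U+5E6E → 3-byte form E5 B9 AE at offsets 3–5.
U+0059 → 1-byte form 59 at offsets 6–6.
Offset 6 falls in char 3's range; it's byte 1 of 59 = 0x59.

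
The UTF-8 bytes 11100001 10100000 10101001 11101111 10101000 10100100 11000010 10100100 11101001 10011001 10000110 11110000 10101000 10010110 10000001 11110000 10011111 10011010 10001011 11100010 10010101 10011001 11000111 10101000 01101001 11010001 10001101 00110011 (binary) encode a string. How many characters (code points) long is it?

Byte at offset 0: 0xE1 = 11100001 → 3-byte char (#1). Advance 3.
Byte at offset 3: 0xEF = 11101111 → 3-byte char (#2). Advance 3.
Byte at offset 6: 0xC2 = 11000010 → 2-byte char (#3). Advance 2.
Byte at offset 8: 0xE9 = 11101001 → 3-byte char (#4). Advance 3.
Byte at offset 11: 0xF0 = 11110000 → 4-byte char (#5). Advance 4.
Byte at offset 15: 0xF0 = 11110000 → 4-byte char (#6). Advance 4.
Byte at offset 19: 0xE2 = 11100010 → 3-byte char (#7). Advance 3.
Byte at offset 22: 0xC7 = 11000111 → 2-byte char (#8). Advance 2.
Byte at offset 24: 0x69 = 01101001 → 1-byte char (#9). Advance 1.
Byte at offset 25: 0xD1 = 11010001 → 2-byte char (#10). Advance 2.
Byte at offset 27: 0x33 = 00110011 → 1-byte char (#11). Advance 1.
Reached end at offset 28 after 11 code points.

11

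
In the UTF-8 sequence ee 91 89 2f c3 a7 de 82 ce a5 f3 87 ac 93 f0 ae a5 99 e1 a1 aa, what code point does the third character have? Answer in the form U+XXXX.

U+00E7

Offset 0: leading byte 0xEE = 11101110 → 3-byte char #1 = EE 91 89.
Offset 3: leading byte 0x2F = 00101111 → 1-byte char #2 = 2F.
Offset 4: leading byte 0xC3 = 11000011 → 2-byte char #3 = C3 A7.
Leading byte 0xC3 = 11000011 matches 110xxxxx → 2-byte sequence.
Byte 1: 0xC3 = 11000011, payload 00011 (5 bits).
Byte 2: 0xA7 = 10100111 (10xxxxxx ✓), payload 100111.
Concatenate: 00011100111 = 0xE7 (11 bits → U+00E7).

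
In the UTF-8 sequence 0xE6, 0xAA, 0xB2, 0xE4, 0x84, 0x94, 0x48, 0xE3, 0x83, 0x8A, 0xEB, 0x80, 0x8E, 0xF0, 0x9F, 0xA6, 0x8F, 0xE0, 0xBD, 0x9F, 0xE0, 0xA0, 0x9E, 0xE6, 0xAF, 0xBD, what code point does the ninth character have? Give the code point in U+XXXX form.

U+6BFD

Offset 0: leading byte 0xE6 = 11100110 → 3-byte char #1 = E6 AA B2.
Offset 3: leading byte 0xE4 = 11100100 → 3-byte char #2 = E4 84 94.
Offset 6: leading byte 0x48 = 01001000 → 1-byte char #3 = 48.
Offset 7: leading byte 0xE3 = 11100011 → 3-byte char #4 = E3 83 8A.
Offset 10: leading byte 0xEB = 11101011 → 3-byte char #5 = EB 80 8E.
Offset 13: leading byte 0xF0 = 11110000 → 4-byte char #6 = F0 9F A6 8F.
Offset 17: leading byte 0xE0 = 11100000 → 3-byte char #7 = E0 BD 9F.
Offset 20: leading byte 0xE0 = 11100000 → 3-byte char #8 = E0 A0 9E.
Offset 23: leading byte 0xE6 = 11100110 → 3-byte char #9 = E6 AF BD.
Leading byte 0xE6 = 11100110 matches 1110xxxx → 3-byte sequence.
Byte 1: 0xE6 = 11100110, payload 0110 (4 bits).
Byte 2: 0xAF = 10101111 (10xxxxxx ✓), payload 101111.
Byte 3: 0xBD = 10111101 (10xxxxxx ✓), payload 111101.
Concatenate: 0110101111111101 = 0x6BFD (16 bits → U+6BFD).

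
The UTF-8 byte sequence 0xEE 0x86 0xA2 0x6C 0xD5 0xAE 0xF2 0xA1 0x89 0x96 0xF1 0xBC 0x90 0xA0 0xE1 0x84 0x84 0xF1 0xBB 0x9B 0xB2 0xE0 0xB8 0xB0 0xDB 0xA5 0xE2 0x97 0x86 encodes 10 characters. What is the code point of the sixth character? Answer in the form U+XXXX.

U+1104

Offset 0: leading byte 0xEE = 11101110 → 3-byte char #1 = EE 86 A2.
Offset 3: leading byte 0x6C = 01101100 → 1-byte char #2 = 6C.
Offset 4: leading byte 0xD5 = 11010101 → 2-byte char #3 = D5 AE.
Offset 6: leading byte 0xF2 = 11110010 → 4-byte char #4 = F2 A1 89 96.
Offset 10: leading byte 0xF1 = 11110001 → 4-byte char #5 = F1 BC 90 A0.
Offset 14: leading byte 0xE1 = 11100001 → 3-byte char #6 = E1 84 84.
Leading byte 0xE1 = 11100001 matches 1110xxxx → 3-byte sequence.
Byte 1: 0xE1 = 11100001, payload 0001 (4 bits).
Byte 2: 0x84 = 10000100 (10xxxxxx ✓), payload 000100.
Byte 3: 0x84 = 10000100 (10xxxxxx ✓), payload 000100.
Concatenate: 0001000100000100 = 0x1104 (16 bits → U+1104).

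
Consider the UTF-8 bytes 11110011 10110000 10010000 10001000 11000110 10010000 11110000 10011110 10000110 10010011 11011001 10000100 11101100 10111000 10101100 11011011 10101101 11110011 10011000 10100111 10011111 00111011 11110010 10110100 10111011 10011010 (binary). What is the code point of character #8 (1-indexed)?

Offset 0: leading byte 0xF3 = 11110011 → 4-byte char #1 = F3 B0 90 88.
Offset 4: leading byte 0xC6 = 11000110 → 2-byte char #2 = C6 90.
Offset 6: leading byte 0xF0 = 11110000 → 4-byte char #3 = F0 9E 86 93.
Offset 10: leading byte 0xD9 = 11011001 → 2-byte char #4 = D9 84.
Offset 12: leading byte 0xEC = 11101100 → 3-byte char #5 = EC B8 AC.
Offset 15: leading byte 0xDB = 11011011 → 2-byte char #6 = DB AD.
Offset 17: leading byte 0xF3 = 11110011 → 4-byte char #7 = F3 98 A7 9F.
Offset 21: leading byte 0x3B = 00111011 → 1-byte char #8 = 3B.
Leading byte 0x3B = 00111011 matches 0xxxxxxx → 1-byte sequence.
Byte 1: 0x3B = 00111011, payload 0111011 (7 bits).
Concatenate: 0111011 = 0x3B (7 bits → U+003B).

U+003B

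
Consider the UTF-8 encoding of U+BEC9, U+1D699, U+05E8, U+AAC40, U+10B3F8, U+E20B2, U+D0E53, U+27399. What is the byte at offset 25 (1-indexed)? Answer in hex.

0x93

1-indexed offset 25 is 0-indexed offset 24.
U+BEC9 → 3-byte form EB BB 89 at offsets 0–2.
U+1D699 → 4-byte form F0 9D 9A 99 at offsets 3–6.
U+05E8 → 2-byte form D7 A8 at offsets 7–8.
U+AAC40 → 4-byte form F2 AA B1 80 at offsets 9–12.
U+10B3F8 → 4-byte form F4 8B 8F B8 at offsets 13–16.
U+E20B2 → 4-byte form F3 A2 82 B2 at offsets 17–20.
U+D0E53 → 4-byte form F3 90 B9 93 at offsets 21–24.
Offset 24 falls in char 7's range; it's byte 4 of F3 90 B9 93 = 0x93.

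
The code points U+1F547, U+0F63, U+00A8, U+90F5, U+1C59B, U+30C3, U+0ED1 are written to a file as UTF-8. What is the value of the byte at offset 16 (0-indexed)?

0xE3

U+1F547 → 4-byte form F0 9F 95 87 at offsets 0–3.
U+0F63 → 3-byte form E0 BD A3 at offsets 4–6.
U+00A8 → 2-byte form C2 A8 at offsets 7–8.
U+90F5 → 3-byte form E9 83 B5 at offsets 9–11.
U+1C59B → 4-byte form F0 9C 96 9B at offsets 12–15.
U+30C3 → 3-byte form E3 83 83 at offsets 16–18.
Offset 16 falls in char 6's range; it's byte 1 of E3 83 83 = 0xE3.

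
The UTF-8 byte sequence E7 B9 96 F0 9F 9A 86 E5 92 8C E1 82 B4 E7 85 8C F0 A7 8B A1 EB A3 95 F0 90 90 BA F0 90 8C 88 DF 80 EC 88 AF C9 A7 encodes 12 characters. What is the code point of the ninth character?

Offset 0: leading byte 0xE7 = 11100111 → 3-byte char #1 = E7 B9 96.
Offset 3: leading byte 0xF0 = 11110000 → 4-byte char #2 = F0 9F 9A 86.
Offset 7: leading byte 0xE5 = 11100101 → 3-byte char #3 = E5 92 8C.
Offset 10: leading byte 0xE1 = 11100001 → 3-byte char #4 = E1 82 B4.
Offset 13: leading byte 0xE7 = 11100111 → 3-byte char #5 = E7 85 8C.
Offset 16: leading byte 0xF0 = 11110000 → 4-byte char #6 = F0 A7 8B A1.
Offset 20: leading byte 0xEB = 11101011 → 3-byte char #7 = EB A3 95.
Offset 23: leading byte 0xF0 = 11110000 → 4-byte char #8 = F0 90 90 BA.
Offset 27: leading byte 0xF0 = 11110000 → 4-byte char #9 = F0 90 8C 88.
Leading byte 0xF0 = 11110000 matches 11110xxx → 4-byte sequence.
Byte 1: 0xF0 = 11110000, payload 000 (3 bits).
Byte 2: 0x90 = 10010000 (10xxxxxx ✓), payload 010000.
Byte 3: 0x8C = 10001100 (10xxxxxx ✓), payload 001100.
Byte 4: 0x88 = 10001000 (10xxxxxx ✓), payload 001000.
Concatenate: 000010000001100001000 = 0x10308 (21 bits → U+10308).

U+10308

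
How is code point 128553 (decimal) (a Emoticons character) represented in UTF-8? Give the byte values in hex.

F0 9F 98 A9

U+1F629 = 0x1F629 = 128553 decimal. In range U+10000–U+10FFFF → 4-byte form: 11110xxx 10xxxxxx 10xxxxxx 10xxxxxx.
Binary (21 bits): 000011111011000101001.
Split 3+6+6+6: 000 | 011111 | 011000 | 101001.
Byte 1: 11110000 = 0xF0.
Byte 2: 10011111 = 0x9F.
Byte 3: 10011000 = 0x98.
Byte 4: 10101001 = 0xA9.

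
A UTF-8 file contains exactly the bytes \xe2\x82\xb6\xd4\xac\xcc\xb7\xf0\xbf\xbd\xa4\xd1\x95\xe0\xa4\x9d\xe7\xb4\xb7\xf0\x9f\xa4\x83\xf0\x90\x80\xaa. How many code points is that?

Byte at offset 0: 0xE2 = 11100010 → 3-byte char (#1). Advance 3.
Byte at offset 3: 0xD4 = 11010100 → 2-byte char (#2). Advance 2.
Byte at offset 5: 0xCC = 11001100 → 2-byte char (#3). Advance 2.
Byte at offset 7: 0xF0 = 11110000 → 4-byte char (#4). Advance 4.
Byte at offset 11: 0xD1 = 11010001 → 2-byte char (#5). Advance 2.
Byte at offset 13: 0xE0 = 11100000 → 3-byte char (#6). Advance 3.
Byte at offset 16: 0xE7 = 11100111 → 3-byte char (#7). Advance 3.
Byte at offset 19: 0xF0 = 11110000 → 4-byte char (#8). Advance 4.
Byte at offset 23: 0xF0 = 11110000 → 4-byte char (#9). Advance 4.
Reached end at offset 27 after 9 code points.

9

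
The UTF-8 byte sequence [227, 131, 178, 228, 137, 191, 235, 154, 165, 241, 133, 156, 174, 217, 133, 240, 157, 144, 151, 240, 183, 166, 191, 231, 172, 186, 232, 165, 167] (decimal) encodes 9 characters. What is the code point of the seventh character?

Offset 0: leading byte 0xE3 = 11100011 → 3-byte char #1 = E3 83 B2.
Offset 3: leading byte 0xE4 = 11100100 → 3-byte char #2 = E4 89 BF.
Offset 6: leading byte 0xEB = 11101011 → 3-byte char #3 = EB 9A A5.
Offset 9: leading byte 0xF1 = 11110001 → 4-byte char #4 = F1 85 9C AE.
Offset 13: leading byte 0xD9 = 11011001 → 2-byte char #5 = D9 85.
Offset 15: leading byte 0xF0 = 11110000 → 4-byte char #6 = F0 9D 90 97.
Offset 19: leading byte 0xF0 = 11110000 → 4-byte char #7 = F0 B7 A6 BF.
Leading byte 0xF0 = 11110000 matches 11110xxx → 4-byte sequence.
Byte 1: 0xF0 = 11110000, payload 000 (3 bits).
Byte 2: 0xB7 = 10110111 (10xxxxxx ✓), payload 110111.
Byte 3: 0xA6 = 10100110 (10xxxxxx ✓), payload 100110.
Byte 4: 0xBF = 10111111 (10xxxxxx ✓), payload 111111.
Concatenate: 000110111100110111111 = 0x379BF (21 bits → U+379BF).

U+379BF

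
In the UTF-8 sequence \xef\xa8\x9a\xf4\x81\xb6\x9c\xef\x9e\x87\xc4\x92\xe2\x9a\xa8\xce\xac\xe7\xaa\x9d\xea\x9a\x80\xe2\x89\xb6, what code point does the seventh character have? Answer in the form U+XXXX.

Offset 0: leading byte 0xEF = 11101111 → 3-byte char #1 = EF A8 9A.
Offset 3: leading byte 0xF4 = 11110100 → 4-byte char #2 = F4 81 B6 9C.
Offset 7: leading byte 0xEF = 11101111 → 3-byte char #3 = EF 9E 87.
Offset 10: leading byte 0xC4 = 11000100 → 2-byte char #4 = C4 92.
Offset 12: leading byte 0xE2 = 11100010 → 3-byte char #5 = E2 9A A8.
Offset 15: leading byte 0xCE = 11001110 → 2-byte char #6 = CE AC.
Offset 17: leading byte 0xE7 = 11100111 → 3-byte char #7 = E7 AA 9D.
Leading byte 0xE7 = 11100111 matches 1110xxxx → 3-byte sequence.
Byte 1: 0xE7 = 11100111, payload 0111 (4 bits).
Byte 2: 0xAA = 10101010 (10xxxxxx ✓), payload 101010.
Byte 3: 0x9D = 10011101 (10xxxxxx ✓), payload 011101.
Concatenate: 0111101010011101 = 0x7A9D (16 bits → U+7A9D).

U+7A9D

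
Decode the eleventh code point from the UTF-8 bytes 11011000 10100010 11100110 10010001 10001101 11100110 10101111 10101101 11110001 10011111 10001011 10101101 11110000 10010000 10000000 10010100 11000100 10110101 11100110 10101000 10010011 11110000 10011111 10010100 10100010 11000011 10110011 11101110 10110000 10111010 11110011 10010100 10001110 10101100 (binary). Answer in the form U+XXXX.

Offset 0: leading byte 0xD8 = 11011000 → 2-byte char #1 = D8 A2.
Offset 2: leading byte 0xE6 = 11100110 → 3-byte char #2 = E6 91 8D.
Offset 5: leading byte 0xE6 = 11100110 → 3-byte char #3 = E6 AF AD.
Offset 8: leading byte 0xF1 = 11110001 → 4-byte char #4 = F1 9F 8B AD.
Offset 12: leading byte 0xF0 = 11110000 → 4-byte char #5 = F0 90 80 94.
Offset 16: leading byte 0xC4 = 11000100 → 2-byte char #6 = C4 B5.
Offset 18: leading byte 0xE6 = 11100110 → 3-byte char #7 = E6 A8 93.
Offset 21: leading byte 0xF0 = 11110000 → 4-byte char #8 = F0 9F 94 A2.
Offset 25: leading byte 0xC3 = 11000011 → 2-byte char #9 = C3 B3.
Offset 27: leading byte 0xEE = 11101110 → 3-byte char #10 = EE B0 BA.
Offset 30: leading byte 0xF3 = 11110011 → 4-byte char #11 = F3 94 8E AC.
Leading byte 0xF3 = 11110011 matches 11110xxx → 4-byte sequence.
Byte 1: 0xF3 = 11110011, payload 011 (3 bits).
Byte 2: 0x94 = 10010100 (10xxxxxx ✓), payload 010100.
Byte 3: 0x8E = 10001110 (10xxxxxx ✓), payload 001110.
Byte 4: 0xAC = 10101100 (10xxxxxx ✓), payload 101100.
Concatenate: 011010100001110101100 = 0xD43AC (21 bits → U+D43AC).

U+D43AC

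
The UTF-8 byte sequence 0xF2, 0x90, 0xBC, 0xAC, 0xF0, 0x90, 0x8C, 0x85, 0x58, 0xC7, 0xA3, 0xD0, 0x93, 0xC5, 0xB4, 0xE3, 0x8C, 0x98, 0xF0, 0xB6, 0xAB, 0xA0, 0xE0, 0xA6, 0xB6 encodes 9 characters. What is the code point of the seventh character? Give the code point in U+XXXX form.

Offset 0: leading byte 0xF2 = 11110010 → 4-byte char #1 = F2 90 BC AC.
Offset 4: leading byte 0xF0 = 11110000 → 4-byte char #2 = F0 90 8C 85.
Offset 8: leading byte 0x58 = 01011000 → 1-byte char #3 = 58.
Offset 9: leading byte 0xC7 = 11000111 → 2-byte char #4 = C7 A3.
Offset 11: leading byte 0xD0 = 11010000 → 2-byte char #5 = D0 93.
Offset 13: leading byte 0xC5 = 11000101 → 2-byte char #6 = C5 B4.
Offset 15: leading byte 0xE3 = 11100011 → 3-byte char #7 = E3 8C 98.
Leading byte 0xE3 = 11100011 matches 1110xxxx → 3-byte sequence.
Byte 1: 0xE3 = 11100011, payload 0011 (4 bits).
Byte 2: 0x8C = 10001100 (10xxxxxx ✓), payload 001100.
Byte 3: 0x98 = 10011000 (10xxxxxx ✓), payload 011000.
Concatenate: 0011001100011000 = 0x3318 (16 bits → U+3318).

U+3318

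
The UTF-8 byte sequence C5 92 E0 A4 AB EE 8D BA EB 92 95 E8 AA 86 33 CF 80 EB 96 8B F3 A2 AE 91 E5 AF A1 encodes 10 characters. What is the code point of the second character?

Offset 0: leading byte 0xC5 = 11000101 → 2-byte char #1 = C5 92.
Offset 2: leading byte 0xE0 = 11100000 → 3-byte char #2 = E0 A4 AB.
Leading byte 0xE0 = 11100000 matches 1110xxxx → 3-byte sequence.
Byte 1: 0xE0 = 11100000, payload 0000 (4 bits).
Byte 2: 0xA4 = 10100100 (10xxxxxx ✓), payload 100100.
Byte 3: 0xAB = 10101011 (10xxxxxx ✓), payload 101011.
Concatenate: 0000100100101011 = 0x92B (16 bits → U+092B).

U+092B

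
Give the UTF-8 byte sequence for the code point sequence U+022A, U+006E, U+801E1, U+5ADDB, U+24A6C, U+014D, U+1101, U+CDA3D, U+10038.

C8 AA 6E F2 80 87 A1 F1 9A B7 9B F0 A4 A9 AC C5 8D E1 84 81 F3 8D A8 BD F0 90 80 B8

U+022A: 2-byte form → C8 AA.
U+006E: 1-byte form → 6E.
U+801E1: 4-byte form → F2 80 87 A1.
U+5ADDB: 4-byte form → F1 9A B7 9B.
U+24A6C: 4-byte form → F0 A4 A9 AC.
U+014D: 2-byte form → C5 8D.
U+1101: 3-byte form → E1 84 81.
U+CDA3D: 4-byte form → F3 8D A8 BD.
U+10038: 4-byte form → F0 90 80 B8.
Concatenated (28 bytes): C8 AA 6E F2 80 87 A1 F1 9A B7 9B F0 A4 A9 AC C5 8D E1 84 81 F3 8D A8 BD F0 90 80 B8.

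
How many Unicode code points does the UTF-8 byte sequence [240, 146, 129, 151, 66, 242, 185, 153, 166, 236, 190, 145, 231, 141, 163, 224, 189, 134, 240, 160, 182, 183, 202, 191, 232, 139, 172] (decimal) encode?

Byte at offset 0: 0xF0 = 11110000 → 4-byte char (#1). Advance 4.
Byte at offset 4: 0x42 = 01000010 → 1-byte char (#2). Advance 1.
Byte at offset 5: 0xF2 = 11110010 → 4-byte char (#3). Advance 4.
Byte at offset 9: 0xEC = 11101100 → 3-byte char (#4). Advance 3.
Byte at offset 12: 0xE7 = 11100111 → 3-byte char (#5). Advance 3.
Byte at offset 15: 0xE0 = 11100000 → 3-byte char (#6). Advance 3.
Byte at offset 18: 0xF0 = 11110000 → 4-byte char (#7). Advance 4.
Byte at offset 22: 0xCA = 11001010 → 2-byte char (#8). Advance 2.
Byte at offset 24: 0xE8 = 11101000 → 3-byte char (#9). Advance 3.
Reached end at offset 27 after 9 code points.

9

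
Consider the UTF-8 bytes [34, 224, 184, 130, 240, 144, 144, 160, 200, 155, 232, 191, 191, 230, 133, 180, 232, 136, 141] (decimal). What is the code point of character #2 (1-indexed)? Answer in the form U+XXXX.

Offset 0: leading byte 0x22 = 00100010 → 1-byte char #1 = 22.
Offset 1: leading byte 0xE0 = 11100000 → 3-byte char #2 = E0 B8 82.
Leading byte 0xE0 = 11100000 matches 1110xxxx → 3-byte sequence.
Byte 1: 0xE0 = 11100000, payload 0000 (4 bits).
Byte 2: 0xB8 = 10111000 (10xxxxxx ✓), payload 111000.
Byte 3: 0x82 = 10000010 (10xxxxxx ✓), payload 000010.
Concatenate: 0000111000000010 = 0xE02 (16 bits → U+0E02).

U+0E02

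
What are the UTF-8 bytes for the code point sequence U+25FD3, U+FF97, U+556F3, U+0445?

F0 A5 BF 93 EF BE 97 F1 95 9B B3 D1 85

U+25FD3: 4-byte form → F0 A5 BF 93.
U+FF97: 3-byte form → EF BE 97.
U+556F3: 4-byte form → F1 95 9B B3.
U+0445: 2-byte form → D1 85.
Concatenated (13 bytes): F0 A5 BF 93 EF BE 97 F1 95 9B B3 D1 85.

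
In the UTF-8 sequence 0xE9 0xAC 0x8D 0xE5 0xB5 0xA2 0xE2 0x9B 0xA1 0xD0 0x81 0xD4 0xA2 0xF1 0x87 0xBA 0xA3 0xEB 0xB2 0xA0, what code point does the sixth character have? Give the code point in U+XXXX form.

U+47EA3

Offset 0: leading byte 0xE9 = 11101001 → 3-byte char #1 = E9 AC 8D.
Offset 3: leading byte 0xE5 = 11100101 → 3-byte char #2 = E5 B5 A2.
Offset 6: leading byte 0xE2 = 11100010 → 3-byte char #3 = E2 9B A1.
Offset 9: leading byte 0xD0 = 11010000 → 2-byte char #4 = D0 81.
Offset 11: leading byte 0xD4 = 11010100 → 2-byte char #5 = D4 A2.
Offset 13: leading byte 0xF1 = 11110001 → 4-byte char #6 = F1 87 BA A3.
Leading byte 0xF1 = 11110001 matches 11110xxx → 4-byte sequence.
Byte 1: 0xF1 = 11110001, payload 001 (3 bits).
Byte 2: 0x87 = 10000111 (10xxxxxx ✓), payload 000111.
Byte 3: 0xBA = 10111010 (10xxxxxx ✓), payload 111010.
Byte 4: 0xA3 = 10100011 (10xxxxxx ✓), payload 100011.
Concatenate: 001000111111010100011 = 0x47EA3 (21 bits → U+47EA3).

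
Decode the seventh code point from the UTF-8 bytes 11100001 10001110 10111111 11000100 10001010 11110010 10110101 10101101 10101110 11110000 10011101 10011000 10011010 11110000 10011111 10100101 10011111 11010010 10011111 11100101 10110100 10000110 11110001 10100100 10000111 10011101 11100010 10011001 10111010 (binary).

Offset 0: leading byte 0xE1 = 11100001 → 3-byte char #1 = E1 8E BF.
Offset 3: leading byte 0xC4 = 11000100 → 2-byte char #2 = C4 8A.
Offset 5: leading byte 0xF2 = 11110010 → 4-byte char #3 = F2 B5 AD AE.
Offset 9: leading byte 0xF0 = 11110000 → 4-byte char #4 = F0 9D 98 9A.
Offset 13: leading byte 0xF0 = 11110000 → 4-byte char #5 = F0 9F A5 9F.
Offset 17: leading byte 0xD2 = 11010010 → 2-byte char #6 = D2 9F.
Offset 19: leading byte 0xE5 = 11100101 → 3-byte char #7 = E5 B4 86.
Leading byte 0xE5 = 11100101 matches 1110xxxx → 3-byte sequence.
Byte 1: 0xE5 = 11100101, payload 0101 (4 bits).
Byte 2: 0xB4 = 10110100 (10xxxxxx ✓), payload 110100.
Byte 3: 0x86 = 10000110 (10xxxxxx ✓), payload 000110.
Concatenate: 0101110100000110 = 0x5D06 (16 bits → U+5D06).

U+5D06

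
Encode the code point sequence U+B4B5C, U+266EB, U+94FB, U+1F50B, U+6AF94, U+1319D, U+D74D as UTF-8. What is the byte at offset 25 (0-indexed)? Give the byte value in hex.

U+B4B5C → 4-byte form F2 B4 AD 9C at offsets 0–3.
U+266EB → 4-byte form F0 A6 9B AB at offsets 4–7.
U+94FB → 3-byte form E9 93 BB at offsets 8–10.
U+1F50B → 4-byte form F0 9F 94 8B at offsets 11–14.
U+6AF94 → 4-byte form F1 AA BE 94 at offsets 15–18.
U+1319D → 4-byte form F0 93 86 9D at offsets 19–22.
U+D74D → 3-byte form ED 9D 8D at offsets 23–25.
Offset 25 falls in char 7's range; it's byte 3 of ED 9D 8D = 0x8D.

0x8D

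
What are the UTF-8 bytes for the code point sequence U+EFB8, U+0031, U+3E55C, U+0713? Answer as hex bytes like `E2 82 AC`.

U+EFB8: 3-byte form → EE BE B8.
U+0031: 1-byte form → 31.
U+3E55C: 4-byte form → F0 BE 95 9C.
U+0713: 2-byte form → DC 93.
Concatenated (10 bytes): EE BE B8 31 F0 BE 95 9C DC 93.

EE BE B8 31 F0 BE 95 9C DC 93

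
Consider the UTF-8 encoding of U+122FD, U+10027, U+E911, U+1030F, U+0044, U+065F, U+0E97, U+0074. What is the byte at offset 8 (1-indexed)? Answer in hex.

1-indexed offset 8 is 0-indexed offset 7.
U+122FD → 4-byte form F0 92 8B BD at offsets 0–3.
U+10027 → 4-byte form F0 90 80 A7 at offsets 4–7.
Offset 7 falls in char 2's range; it's byte 4 of F0 90 80 A7 = 0xA7.

0xA7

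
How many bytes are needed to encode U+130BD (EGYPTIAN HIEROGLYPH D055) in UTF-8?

4

U+130BD = 0x130BD. UTF-8 uses 1 byte below 0x80, 2 below 0x800, 3 below 0x10000, 4 up to 0x10FFFF. 0x130BD is in U+10000–U+10FFFF → 4 bytes.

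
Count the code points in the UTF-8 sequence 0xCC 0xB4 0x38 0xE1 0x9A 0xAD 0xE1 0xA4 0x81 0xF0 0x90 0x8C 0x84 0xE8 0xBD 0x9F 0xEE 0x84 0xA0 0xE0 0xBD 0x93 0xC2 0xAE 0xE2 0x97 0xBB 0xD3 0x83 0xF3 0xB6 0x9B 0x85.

Byte at offset 0: 0xCC = 11001100 → 2-byte char (#1). Advance 2.
Byte at offset 2: 0x38 = 00111000 → 1-byte char (#2). Advance 1.
Byte at offset 3: 0xE1 = 11100001 → 3-byte char (#3). Advance 3.
Byte at offset 6: 0xE1 = 11100001 → 3-byte char (#4). Advance 3.
Byte at offset 9: 0xF0 = 11110000 → 4-byte char (#5). Advance 4.
Byte at offset 13: 0xE8 = 11101000 → 3-byte char (#6). Advance 3.
Byte at offset 16: 0xEE = 11101110 → 3-byte char (#7). Advance 3.
Byte at offset 19: 0xE0 = 11100000 → 3-byte char (#8). Advance 3.
Byte at offset 22: 0xC2 = 11000010 → 2-byte char (#9). Advance 2.
Byte at offset 24: 0xE2 = 11100010 → 3-byte char (#10). Advance 3.
Byte at offset 27: 0xD3 = 11010011 → 2-byte char (#11). Advance 2.
Byte at offset 29: 0xF3 = 11110011 → 4-byte char (#12). Advance 4.
Reached end at offset 33 after 12 code points.

12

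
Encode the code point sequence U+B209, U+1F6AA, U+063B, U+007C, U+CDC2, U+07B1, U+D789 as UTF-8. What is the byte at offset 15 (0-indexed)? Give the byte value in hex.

U+B209 → 3-byte form EB 88 89 at offsets 0–2.
U+1F6AA → 4-byte form F0 9F 9A AA at offsets 3–6.
U+063B → 2-byte form D8 BB at offsets 7–8.
U+007C → 1-byte form 7C at offsets 9–9.
U+CDC2 → 3-byte form EC B7 82 at offsets 10–12.
U+07B1 → 2-byte form DE B1 at offsets 13–14.
U+D789 → 3-byte form ED 9E 89 at offsets 15–17.
Offset 15 falls in char 7's range; it's byte 1 of ED 9E 89 = 0xED.

0xED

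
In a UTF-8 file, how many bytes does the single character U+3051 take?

U+3051 = 0x3051. UTF-8 uses 1 byte below 0x80, 2 below 0x800, 3 below 0x10000, 4 up to 0x10FFFF. 0x3051 is in U+0800–U+FFFF → 3 bytes.

3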